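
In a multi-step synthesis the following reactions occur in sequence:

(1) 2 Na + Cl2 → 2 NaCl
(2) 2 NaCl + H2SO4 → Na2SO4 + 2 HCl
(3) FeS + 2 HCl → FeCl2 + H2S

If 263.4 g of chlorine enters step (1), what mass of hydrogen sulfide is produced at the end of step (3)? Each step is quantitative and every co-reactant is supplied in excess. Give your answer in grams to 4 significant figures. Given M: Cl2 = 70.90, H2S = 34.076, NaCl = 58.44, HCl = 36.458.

126.6 g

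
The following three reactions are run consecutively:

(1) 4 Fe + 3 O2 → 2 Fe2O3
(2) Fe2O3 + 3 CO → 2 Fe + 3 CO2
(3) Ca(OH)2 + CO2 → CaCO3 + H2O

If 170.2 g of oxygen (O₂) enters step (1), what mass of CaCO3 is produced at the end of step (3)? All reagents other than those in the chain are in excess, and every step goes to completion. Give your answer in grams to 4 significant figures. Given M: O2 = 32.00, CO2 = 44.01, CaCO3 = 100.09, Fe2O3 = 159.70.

n(O2) = 170.2 / 32.00 = 5.3187 mol.
Reaction (1): O2→Fe2O3 ratio 3:2 ⇒ n(Fe2O3) = 3.5458 mol.
Reaction (2): Fe2O3→CO2 ratio 1:3 ⇒ n(CO2) = 10.637 mol.
Reaction (3): CO2→CaCO3 ratio 1:1 ⇒ n(CaCO3) = 10.637 mol.
Mass of CaCO3 = 10.637 × 100.09 = 1064.7 g.

1065 g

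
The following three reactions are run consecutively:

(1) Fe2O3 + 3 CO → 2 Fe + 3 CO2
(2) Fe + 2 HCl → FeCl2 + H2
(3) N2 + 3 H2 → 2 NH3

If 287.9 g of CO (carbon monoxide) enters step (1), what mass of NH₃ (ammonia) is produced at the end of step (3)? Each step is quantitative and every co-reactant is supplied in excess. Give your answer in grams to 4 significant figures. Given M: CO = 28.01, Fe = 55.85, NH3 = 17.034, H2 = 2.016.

n(CO) = 287.9 / 28.01 = 10.278 mol.
Reaction (1): CO→Fe ratio 3:2 ⇒ n(Fe) = 6.8523 mol.
Reaction (2): Fe→H2 ratio 1:1 ⇒ n(H2) = 6.8523 mol.
Reaction (3): H2→NH3 ratio 3:2 ⇒ n(NH3) = 4.5682 mol.
Mass of NH3 = 4.5682 × 17.034 = 77.815 g.

77.81 g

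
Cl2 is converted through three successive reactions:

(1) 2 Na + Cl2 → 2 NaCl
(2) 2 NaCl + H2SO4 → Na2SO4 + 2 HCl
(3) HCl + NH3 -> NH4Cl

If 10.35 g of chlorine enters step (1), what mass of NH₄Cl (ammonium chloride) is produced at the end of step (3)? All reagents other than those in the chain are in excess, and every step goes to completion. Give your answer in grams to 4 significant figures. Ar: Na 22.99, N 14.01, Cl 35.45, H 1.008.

M(Cl2) = 2(35.45) = 70.90 g/mol.
M(NH4Cl) = 14.01 + 4(1.008) + 35.45 = 53.492 g/mol.
n(Cl2) = 10.35 / 70.90 = 0.14598 mol.
Reaction (1): Cl2→NaCl ratio 1:2 ⇒ n(NaCl) = 0.29196 mol.
Reaction (2): NaCl→HCl ratio 2:2 ⇒ n(HCl) = 0.29196 mol.
Reaction (3): HCl→NH4Cl ratio 1:1 ⇒ n(NH4Cl) = 0.29196 mol.
Mass of NH4Cl = 0.29196 × 53.492 = 15.618 g.

15.62 g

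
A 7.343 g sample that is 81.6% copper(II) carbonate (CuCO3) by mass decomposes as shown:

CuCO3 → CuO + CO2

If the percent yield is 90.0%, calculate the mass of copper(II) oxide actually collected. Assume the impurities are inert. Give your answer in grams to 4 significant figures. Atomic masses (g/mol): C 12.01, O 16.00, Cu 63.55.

3.472 g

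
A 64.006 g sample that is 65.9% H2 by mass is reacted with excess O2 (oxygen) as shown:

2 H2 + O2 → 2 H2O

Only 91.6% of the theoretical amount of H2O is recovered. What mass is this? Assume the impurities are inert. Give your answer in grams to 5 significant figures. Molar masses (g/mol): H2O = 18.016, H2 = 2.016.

Pure H2 available = 64.006 g × 0.659 = 42.1800 g.
n(H2) = 42.1800 g / 2.016 g/mol = 20.9226 mol.
From the equation the H2:H2O mole ratio is 2:2, so n(H2O) = 20.9226 × 2/2 = 20.9226 mol.
Mass of H2O = 20.9226 mol × 18.016 g/mol = 376.941 g.
Actual mass collected = 376.941 g × 0.916 = 345.278 g.

345.28 g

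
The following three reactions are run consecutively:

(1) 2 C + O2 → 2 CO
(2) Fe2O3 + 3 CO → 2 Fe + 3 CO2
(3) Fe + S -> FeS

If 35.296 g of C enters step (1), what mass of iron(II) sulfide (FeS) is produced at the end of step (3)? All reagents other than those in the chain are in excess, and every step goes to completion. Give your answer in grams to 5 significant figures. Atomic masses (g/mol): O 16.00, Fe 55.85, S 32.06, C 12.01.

M(C) = 12.01 g/mol.
M(FeS) = 55.85 + 32.06 = 87.91 g/mol.
n(C) = 35.296 / 12.01 = 2.93888 mol.
Reaction (1): C→CO ratio 2:2 ⇒ n(CO) = 2.93888 mol.
Reaction (2): CO→Fe ratio 3:2 ⇒ n(Fe) = 1.95926 mol.
Reaction (3): Fe→FeS ratio 1:1 ⇒ n(FeS) = 1.95926 mol.
Mass of FeS = 1.95926 × 87.91 = 172.238 g.

172.24 g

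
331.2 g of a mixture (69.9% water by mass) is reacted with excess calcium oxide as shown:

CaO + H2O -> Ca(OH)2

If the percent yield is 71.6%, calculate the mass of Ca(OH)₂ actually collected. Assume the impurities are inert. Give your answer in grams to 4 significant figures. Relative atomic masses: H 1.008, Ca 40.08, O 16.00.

681.7 g

Pure H2O available = 331.2 g × 0.699 = 231.51 g.
M(H2O) = 2(1.008) + 16.00 = 18.016 g/mol.
M(Ca(OH)2) = 40.08 + 2(16.00) + 2(1.008) = 74.096 g/mol.
n(H2O) = 231.51 g / 18.016 g/mol = 12.850 mol.
From the equation the H2O:Ca(OH)2 mole ratio is 1:1, so n(Ca(OH)2) = 12.850 × 1/1 = 12.850 mol.
Mass of Ca(OH)2 = 12.850 mol × 74.096 g/mol = 952.15 g.
Actual mass collected = 952.15 g × 0.716 = 681.74 g.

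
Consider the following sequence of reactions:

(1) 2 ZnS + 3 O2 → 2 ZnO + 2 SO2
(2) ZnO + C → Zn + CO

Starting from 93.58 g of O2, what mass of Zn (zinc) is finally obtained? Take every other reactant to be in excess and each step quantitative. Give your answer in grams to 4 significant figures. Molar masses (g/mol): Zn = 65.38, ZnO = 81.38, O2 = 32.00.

n(O2) = 93.580 / 32.00 = 2.9244 mol.
Step 1 gives a 3:2 ratio of O2 to ZnO, so n(ZnO) = 1.9496 mol.
In step 2 the ZnO:Zn ratio is 1:1, so n(Zn) = 1.9496 mol.
Mass of Zn = 1.9496 × 65.38 = 127.46 g.

127.5 g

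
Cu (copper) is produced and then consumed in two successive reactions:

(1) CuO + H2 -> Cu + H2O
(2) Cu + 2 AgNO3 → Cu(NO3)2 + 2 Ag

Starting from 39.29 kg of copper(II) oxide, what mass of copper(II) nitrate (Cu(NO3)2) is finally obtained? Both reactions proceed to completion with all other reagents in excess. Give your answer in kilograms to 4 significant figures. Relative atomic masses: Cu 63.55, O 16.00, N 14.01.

M(CuO) = 63.55 + 16.00 = 79.55 g/mol.
M(Cu(NO3)2) = 63.55 + 2(14.01) + 6(16.00) = 187.57 g/mol.
39.29 kg = 39290 g.
n(CuO) = 39290 / 79.55 = 493.90 mol.
Step 1 gives a 1:1 ratio of CuO to Cu, so n(Cu) = 493.90 mol.
In step 2 the Cu:Cu(NO3)2 ratio is 1:1, so n(Cu(NO3)2) = 493.90 mol.
Mass of Cu(NO3)2 = 493.90 × 187.57 = 92641 g = 92.64 kg.

92.64 kg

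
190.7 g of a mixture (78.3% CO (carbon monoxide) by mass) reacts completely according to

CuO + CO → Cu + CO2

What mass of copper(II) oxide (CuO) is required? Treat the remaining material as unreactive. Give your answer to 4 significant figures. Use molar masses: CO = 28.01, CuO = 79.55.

Mass of pure CO = 190.7 g × 0.783 = 149.32 g.
n(CO) = 149.32 g / 28.01 g/mol = 5.3309 mol.
From the equation the CO:CuO mole ratio is 1:1, so n(CuO) = 5.3309 × 1/1 = 5.3309 mol.
Mass of CuO = 5.3309 mol × 79.55 g/mol = 424.07 g.

424.1 g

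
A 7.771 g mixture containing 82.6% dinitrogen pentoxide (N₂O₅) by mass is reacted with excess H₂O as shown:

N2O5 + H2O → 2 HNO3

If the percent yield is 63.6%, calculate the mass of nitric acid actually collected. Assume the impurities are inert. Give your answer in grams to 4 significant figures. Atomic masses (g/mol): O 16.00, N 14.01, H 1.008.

Pure N2O5 available = 7.771 g × 0.826 = 6.4188 g.
M(N2O5) = 2(14.01) + 5(16.00) = 108.02 g/mol.
M(HNO3) = 1.008 + 14.01 + 3(16.00) = 63.018 g/mol.
n(N2O5) = 6.4188 g / 108.02 g/mol = 0.059423 mol.
From the equation the N2O5:HNO3 mole ratio is 1:2, so n(HNO3) = 0.059423 × 2/1 = 0.11885 mol.
Mass of HNO3 = 0.11885 mol × 63.018 g/mol = 7.4894 g.
Actual mass collected = 7.4894 g × 0.636 = 4.7633 g.

4.763 g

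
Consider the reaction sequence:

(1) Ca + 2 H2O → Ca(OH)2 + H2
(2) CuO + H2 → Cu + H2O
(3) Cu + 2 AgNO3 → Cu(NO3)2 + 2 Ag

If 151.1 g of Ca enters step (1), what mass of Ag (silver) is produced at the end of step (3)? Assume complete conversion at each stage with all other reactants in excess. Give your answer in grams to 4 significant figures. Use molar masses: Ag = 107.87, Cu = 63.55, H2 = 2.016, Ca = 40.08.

813.3 g

n(Ca) = 151.1 / 40.08 = 3.7700 mol.
Reaction (1): Ca→H2 ratio 1:1 ⇒ n(H2) = 3.7700 mol.
Reaction (2): H2→Cu ratio 1:1 ⇒ n(Cu) = 3.7700 mol.
Reaction (3): Cu→Ag ratio 1:2 ⇒ n(Ag) = 7.5399 mol.
Mass of Ag = 7.5399 × 107.87 = 813.33 g.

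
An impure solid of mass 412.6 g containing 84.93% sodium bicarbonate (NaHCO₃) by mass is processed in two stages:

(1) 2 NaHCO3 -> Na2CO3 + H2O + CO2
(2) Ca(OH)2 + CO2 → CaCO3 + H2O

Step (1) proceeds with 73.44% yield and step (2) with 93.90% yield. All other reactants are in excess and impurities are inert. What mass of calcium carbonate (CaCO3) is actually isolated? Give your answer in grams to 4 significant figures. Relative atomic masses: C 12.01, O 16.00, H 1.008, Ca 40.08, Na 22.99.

Pure NaHCO3 = 412.6 × 0.8493 = 350.42 g.
M(NaHCO3) = 22.99 + 1.008 + 12.01 + 3(16.00) = 84.008 g/mol.
M(CaCO3) = 40.08 + 12.01 + 3(16.00) = 100.09 g/mol.
n(NaHCO3) = 350.42 / 84.008 = 4.1713 mol.
Step 1 (NaHCO3:CO2 = 2:1): theoretical n(CO2) = 2.0856 mol; at 73.44% yield, n(CO2) = 1.5317 mol.
Step 2 (CO2:CaCO3 = 1:1): theoretical n(CaCO3) = 1.5317 mol, so theoretical mass = 1.5317 × 100.09 = 153.31 g.
At 93.90% yield, actual mass of CaCO3 = 153.31 × 0.9390 = 143.96 g.

144.0 g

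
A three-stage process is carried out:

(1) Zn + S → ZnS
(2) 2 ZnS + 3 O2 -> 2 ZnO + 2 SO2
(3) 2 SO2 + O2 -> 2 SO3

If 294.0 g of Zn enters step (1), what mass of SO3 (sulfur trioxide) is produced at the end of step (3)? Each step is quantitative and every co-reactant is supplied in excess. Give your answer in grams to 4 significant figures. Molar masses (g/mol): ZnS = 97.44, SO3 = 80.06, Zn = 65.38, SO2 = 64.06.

n(Zn) = 294.0 / 65.38 = 4.4968 mol.
Reaction (1): Zn→ZnS ratio 1:1 ⇒ n(ZnS) = 4.4968 mol.
Reaction (2): ZnS→SO2 ratio 2:2 ⇒ n(SO2) = 4.4968 mol.
Reaction (3): SO2→SO3 ratio 2:2 ⇒ n(SO3) = 4.4968 mol.
Mass of SO3 = 4.4968 × 80.06 = 360.01 g.

360.0 g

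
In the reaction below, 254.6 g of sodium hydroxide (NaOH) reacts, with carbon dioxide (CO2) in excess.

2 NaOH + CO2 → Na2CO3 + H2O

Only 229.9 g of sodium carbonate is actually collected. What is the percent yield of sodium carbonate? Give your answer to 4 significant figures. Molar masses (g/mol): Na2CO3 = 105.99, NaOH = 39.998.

68.15 %

n(NaOH) = 254.60 g / 39.998 g/mol = 6.3653 mol.
From the equation the NaOH:Na2CO3 mole ratio is 2:1, so n(Na2CO3) = 6.3653 × 1/2 = 3.1827 mol.
Mass of Na2CO3 = 3.1827 mol × 105.99 g/mol = 337.33 g.
This is the theoretical yield. Percent yield = 229.9 g / 337.33 g × 100% = 68.153%.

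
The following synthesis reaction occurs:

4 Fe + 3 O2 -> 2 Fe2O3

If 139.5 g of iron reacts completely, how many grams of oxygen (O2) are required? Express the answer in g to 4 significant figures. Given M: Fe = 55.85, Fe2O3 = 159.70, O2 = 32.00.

59.95 g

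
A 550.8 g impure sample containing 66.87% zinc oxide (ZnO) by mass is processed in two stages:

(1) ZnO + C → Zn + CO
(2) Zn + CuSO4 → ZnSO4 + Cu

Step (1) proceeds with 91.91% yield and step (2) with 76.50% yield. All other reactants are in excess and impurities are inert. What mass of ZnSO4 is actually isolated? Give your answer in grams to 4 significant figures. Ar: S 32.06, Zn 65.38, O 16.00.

Pure ZnO = 550.8 × 0.6687 = 368.32 g.
M(ZnO) = 65.38 + 16.00 = 81.38 g/mol.
M(ZnSO4) = 65.38 + 32.06 + 4(16.00) = 161.44 g/mol.
n(ZnO) = 368.32 / 81.38 = 4.5259 mol.
Step 1 (ZnO:Zn = 1:1): theoretical n(Zn) = 4.5259 mol; at 91.91% yield, n(Zn) = 4.1598 mol.
Step 2 (Zn:ZnSO4 = 1:1): theoretical n(ZnSO4) = 4.1598 mol, so theoretical mass = 4.1598 × 161.44 = 671.55 g.
At 76.50% yield, actual mass of ZnSO4 = 671.55 × 0.7650 = 513.74 g.

513.7 g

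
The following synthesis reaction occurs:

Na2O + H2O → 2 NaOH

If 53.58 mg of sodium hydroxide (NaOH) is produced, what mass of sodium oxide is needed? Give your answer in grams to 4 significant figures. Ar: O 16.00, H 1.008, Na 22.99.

M(NaOH) = 22.99 + 16.00 + 1.008 = 39.998 g/mol.
M(Na2O) = 2(22.99) + 16.00 = 61.98 g/mol.
Convert: 53.58 mg = 0.053580 g.
n(NaOH) = 0.053580 g / 39.998 g/mol = 0.0013396 mol.
From the equation the NaOH:Na2O mole ratio is 2:1, so n(Na2O) = 0.0013396 × 1/2 = 0.00066978 mol.
Mass of Na2O = 0.00066978 mol × 61.98 g/mol = 0.041513 g.

0.04151 g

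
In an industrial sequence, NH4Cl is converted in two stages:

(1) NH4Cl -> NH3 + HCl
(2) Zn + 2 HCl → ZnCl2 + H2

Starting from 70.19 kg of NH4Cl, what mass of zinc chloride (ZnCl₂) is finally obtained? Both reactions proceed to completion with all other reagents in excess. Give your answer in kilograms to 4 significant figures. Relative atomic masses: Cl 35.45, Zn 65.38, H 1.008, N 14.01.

M(NH4Cl) = 14.01 + 4(1.008) + 35.45 = 53.492 g/mol.
M(ZnCl2) = 65.38 + 2(35.45) = 136.28 g/mol.
70.19 kg = 70190 g.
n(NH4Cl) = 70190 / 53.492 = 1312.2 mol.
Step 1 gives a 1:1 ratio of NH4Cl to HCl, so n(HCl) = 1312.2 mol.
In step 2 the HCl:ZnCl2 ratio is 2:1, so n(ZnCl2) = 656.08 mol.
Mass of ZnCl2 = 656.08 × 136.28 = 89411 g = 89.41 kg.

89.41 kg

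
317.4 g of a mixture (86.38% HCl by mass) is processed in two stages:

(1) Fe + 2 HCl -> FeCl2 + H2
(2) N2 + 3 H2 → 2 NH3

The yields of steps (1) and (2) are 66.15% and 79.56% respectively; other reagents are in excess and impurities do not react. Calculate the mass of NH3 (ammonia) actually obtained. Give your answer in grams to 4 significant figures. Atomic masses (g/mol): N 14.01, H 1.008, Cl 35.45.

Pure HCl = 317.4 × 0.8638 = 274.17 g.
M(HCl) = 1.008 + 35.45 = 36.458 g/mol.
M(NH3) = 14.01 + 3(1.008) = 17.034 g/mol.
n(HCl) = 274.17 / 36.458 = 7.5202 mol.
Step 1 (HCl:H2 = 2:1): theoretical n(H2) = 3.7601 mol; at 66.15% yield, n(H2) = 2.4873 mol.
Step 2 (H2:NH3 = 3:2): theoretical n(NH3) = 1.6582 mol, so theoretical mass = 1.6582 × 17.034 = 28.246 g.
At 79.56% yield, actual mass of NH3 = 28.246 × 0.7956 = 22.472 g.

22.47 g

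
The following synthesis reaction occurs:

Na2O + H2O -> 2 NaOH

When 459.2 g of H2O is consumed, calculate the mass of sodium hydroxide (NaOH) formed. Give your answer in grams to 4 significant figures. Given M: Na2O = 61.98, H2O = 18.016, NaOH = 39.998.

2039 g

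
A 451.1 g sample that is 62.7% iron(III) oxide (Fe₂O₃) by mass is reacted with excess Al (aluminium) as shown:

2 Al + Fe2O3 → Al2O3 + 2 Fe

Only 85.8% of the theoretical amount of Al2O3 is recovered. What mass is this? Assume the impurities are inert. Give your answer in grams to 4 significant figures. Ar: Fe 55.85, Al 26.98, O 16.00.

154.9 g

Pure Fe2O3 available = 451.1 g × 0.627 = 282.84 g.
M(Fe2O3) = 2(55.85) + 3(16.00) = 159.70 g/mol.
M(Al2O3) = 2(26.98) + 3(16.00) = 101.96 g/mol.
n(Fe2O3) = 282.84 g / 159.70 g/mol = 1.7711 mol.
From the equation the Fe2O3:Al2O3 mole ratio is 1:1, so n(Al2O3) = 1.7711 × 1/1 = 1.7711 mol.
Mass of Al2O3 = 1.7711 mol × 101.96 g/mol = 180.58 g.
Actual mass collected = 180.58 g × 0.858 = 154.94 g.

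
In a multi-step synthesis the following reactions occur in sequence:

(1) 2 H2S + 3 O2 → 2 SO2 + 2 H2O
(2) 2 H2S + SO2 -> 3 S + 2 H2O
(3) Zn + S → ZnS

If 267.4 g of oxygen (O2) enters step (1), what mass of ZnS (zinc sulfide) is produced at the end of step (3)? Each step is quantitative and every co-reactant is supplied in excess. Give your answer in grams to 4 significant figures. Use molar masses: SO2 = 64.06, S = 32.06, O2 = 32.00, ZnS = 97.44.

n(O2) = 267.4 / 32.00 = 8.3562 mol.
Reaction (1): O2→SO2 ratio 3:2 ⇒ n(SO2) = 5.5708 mol.
Reaction (2): SO2→S ratio 1:3 ⇒ n(S) = 16.712 mol.
Reaction (3): S→ZnS ratio 1:1 ⇒ n(ZnS) = 16.712 mol.
Mass of ZnS = 16.712 × 97.44 = 1628.5 g.

1628 g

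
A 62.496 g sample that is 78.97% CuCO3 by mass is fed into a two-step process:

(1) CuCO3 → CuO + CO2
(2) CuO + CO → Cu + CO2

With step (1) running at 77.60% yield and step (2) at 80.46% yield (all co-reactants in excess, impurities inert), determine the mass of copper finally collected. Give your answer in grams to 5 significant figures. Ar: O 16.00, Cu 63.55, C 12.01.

15.849 g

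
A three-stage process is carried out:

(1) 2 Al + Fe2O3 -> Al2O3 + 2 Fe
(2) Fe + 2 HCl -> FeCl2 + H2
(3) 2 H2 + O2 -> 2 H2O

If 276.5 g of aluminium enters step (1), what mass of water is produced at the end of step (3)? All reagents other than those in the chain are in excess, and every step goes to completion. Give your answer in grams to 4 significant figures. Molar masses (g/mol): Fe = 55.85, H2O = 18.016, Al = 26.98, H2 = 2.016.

184.6 g

n(Al) = 276.5 / 26.98 = 10.248 mol.
Reaction (1): Al→Fe ratio 2:2 ⇒ n(Fe) = 10.248 mol.
Reaction (2): Fe→H2 ratio 1:1 ⇒ n(H2) = 10.248 mol.
Reaction (3): H2→H2O ratio 2:2 ⇒ n(H2O) = 10.248 mol.
Mass of H2O = 10.248 × 18.016 = 184.63 g.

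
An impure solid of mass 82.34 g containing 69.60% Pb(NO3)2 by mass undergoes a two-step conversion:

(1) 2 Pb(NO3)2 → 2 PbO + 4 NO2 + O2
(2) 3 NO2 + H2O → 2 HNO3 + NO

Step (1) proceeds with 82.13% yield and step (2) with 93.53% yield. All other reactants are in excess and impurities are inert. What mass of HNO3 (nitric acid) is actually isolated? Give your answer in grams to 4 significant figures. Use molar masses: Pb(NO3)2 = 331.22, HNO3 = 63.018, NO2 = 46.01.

11.17 g

Pure Pb(NO3)2 = 82.34 × 0.6960 = 57.309 g.
n(Pb(NO3)2) = 57.309 / 331.22 = 0.17302 mol.
Step 1 (Pb(NO3)2:NO2 = 2:4): theoretical n(NO2) = 0.34605 mol; at 82.13% yield, n(NO2) = 0.28421 mol.
Step 2 (NO2:HNO3 = 3:2): theoretical n(HNO3) = 0.18947 mol, so theoretical mass = 0.18947 × 63.018 = 11.940 g.
At 93.53% yield, actual mass of HNO3 = 11.940 × 0.9353 = 11.168 g.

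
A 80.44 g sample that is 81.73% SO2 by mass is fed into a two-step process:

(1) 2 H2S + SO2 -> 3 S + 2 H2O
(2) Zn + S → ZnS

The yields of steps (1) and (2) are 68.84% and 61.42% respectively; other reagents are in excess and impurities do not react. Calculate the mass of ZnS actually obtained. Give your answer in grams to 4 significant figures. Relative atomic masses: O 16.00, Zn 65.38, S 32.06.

Pure SO2 = 80.44 × 0.8173 = 65.744 g.
M(SO2) = 32.06 + 2(16.00) = 64.06 g/mol.
M(ZnS) = 65.38 + 32.06 = 97.44 g/mol.
n(SO2) = 65.744 / 64.06 = 1.0263 mol.
Step 1 (SO2:S = 1:3): theoretical n(S) = 3.0788 mol; at 68.84% yield, n(S) = 2.1195 mol.
Step 2 (S:ZnS = 1:1): theoretical n(ZnS) = 2.1195 mol, so theoretical mass = 2.1195 × 97.44 = 206.52 g.
At 61.42% yield, actual mass of ZnS = 206.52 × 0.6142 = 126.85 g.

126.8 g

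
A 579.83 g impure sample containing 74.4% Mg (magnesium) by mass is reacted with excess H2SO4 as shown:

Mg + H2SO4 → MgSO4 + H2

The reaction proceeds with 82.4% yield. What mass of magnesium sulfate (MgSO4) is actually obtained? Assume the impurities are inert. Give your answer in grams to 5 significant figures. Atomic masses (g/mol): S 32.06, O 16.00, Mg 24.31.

Pure Mg available = 579.83 g × 0.744 = 431.394 g.
M(Mg) = 24.31 g/mol.
M(MgSO4) = 24.31 + 32.06 + 4(16.00) = 120.37 g/mol.
n(Mg) = 431.394 g / 24.31 g/mol = 17.7455 mol.
From the equation the Mg:MgSO4 mole ratio is 1:1, so n(MgSO4) = 17.7455 × 1/1 = 17.7455 mol.
Mass of MgSO4 = 17.7455 mol × 120.37 g/mol = 2136.03 g.
Actual mass collected = 2136.03 g × 0.824 = 1760.09 g.

1760.1 g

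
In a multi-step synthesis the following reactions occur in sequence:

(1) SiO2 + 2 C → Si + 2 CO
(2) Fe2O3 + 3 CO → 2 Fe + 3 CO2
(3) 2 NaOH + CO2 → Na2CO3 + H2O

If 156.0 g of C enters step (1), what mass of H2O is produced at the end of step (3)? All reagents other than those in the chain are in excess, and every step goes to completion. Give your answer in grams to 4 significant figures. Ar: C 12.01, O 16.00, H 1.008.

234.0 g

M(C) = 12.01 g/mol.
M(H2O) = 2(1.008) + 16.00 = 18.016 g/mol.
n(C) = 156.0 / 12.01 = 12.989 mol.
Reaction (1): C→CO ratio 2:2 ⇒ n(CO) = 12.989 mol.
Reaction (2): CO→CO2 ratio 3:3 ⇒ n(CO2) = 12.989 mol.
Reaction (3): CO2→H2O ratio 1:1 ⇒ n(H2O) = 12.989 mol.
Mass of H2O = 12.989 × 18.016 = 234.01 g.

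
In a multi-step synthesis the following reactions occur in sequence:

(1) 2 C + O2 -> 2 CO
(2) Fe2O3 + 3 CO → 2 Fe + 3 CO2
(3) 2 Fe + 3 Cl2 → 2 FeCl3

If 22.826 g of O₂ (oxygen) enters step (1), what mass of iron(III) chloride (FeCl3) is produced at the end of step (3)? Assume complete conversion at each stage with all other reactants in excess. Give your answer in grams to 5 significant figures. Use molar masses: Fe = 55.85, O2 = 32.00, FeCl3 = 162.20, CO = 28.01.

n(O2) = 22.826 / 32.00 = 0.713313 mol.
Reaction (1): O2→CO ratio 1:2 ⇒ n(CO) = 1.42663 mol.
Reaction (2): CO→Fe ratio 3:2 ⇒ n(Fe) = 0.951083 mol.
Reaction (3): Fe→FeCl3 ratio 2:2 ⇒ n(FeCl3) = 0.951083 mol.
Mass of FeCl3 = 0.951083 × 162.20 = 154.266 g.

154.27 g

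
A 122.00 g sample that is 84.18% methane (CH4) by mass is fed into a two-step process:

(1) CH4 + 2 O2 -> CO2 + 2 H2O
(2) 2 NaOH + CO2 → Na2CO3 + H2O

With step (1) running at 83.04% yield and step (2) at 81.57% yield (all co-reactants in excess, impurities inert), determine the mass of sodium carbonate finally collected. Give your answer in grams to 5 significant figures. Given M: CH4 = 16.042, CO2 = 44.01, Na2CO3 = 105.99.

459.61 g

Pure CH4 = 122.00 × 0.8418 = 102.700 g.
n(CH4) = 102.700 / 16.042 = 6.40192 mol.
Step 1 (CH4:CO2 = 1:1): theoretical n(CO2) = 6.40192 mol; at 83.04% yield, n(CO2) = 5.31615 mol.
Step 2 (CO2:Na2CO3 = 1:1): theoretical n(Na2CO3) = 5.31615 mol, so theoretical mass = 5.31615 × 105.99 = 563.459 g.
At 81.57% yield, actual mass of Na2CO3 = 563.459 × 0.8157 = 459.614 g.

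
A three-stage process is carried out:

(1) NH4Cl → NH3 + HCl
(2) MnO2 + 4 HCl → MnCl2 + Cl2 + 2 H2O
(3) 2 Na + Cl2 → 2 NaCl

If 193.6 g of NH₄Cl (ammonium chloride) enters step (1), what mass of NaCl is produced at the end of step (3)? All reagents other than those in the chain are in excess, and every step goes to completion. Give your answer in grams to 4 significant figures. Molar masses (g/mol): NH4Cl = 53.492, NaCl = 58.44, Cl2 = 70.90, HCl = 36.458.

n(NH4Cl) = 193.6 / 53.492 = 3.6192 mol.
Reaction (1): NH4Cl→HCl ratio 1:1 ⇒ n(HCl) = 3.6192 mol.
Reaction (2): HCl→Cl2 ratio 4:1 ⇒ n(Cl2) = 0.90481 mol.
Reaction (3): Cl2→NaCl ratio 1:2 ⇒ n(NaCl) = 1.8096 mol.
Mass of NaCl = 1.8096 × 58.44 = 105.75 g.

105.8 g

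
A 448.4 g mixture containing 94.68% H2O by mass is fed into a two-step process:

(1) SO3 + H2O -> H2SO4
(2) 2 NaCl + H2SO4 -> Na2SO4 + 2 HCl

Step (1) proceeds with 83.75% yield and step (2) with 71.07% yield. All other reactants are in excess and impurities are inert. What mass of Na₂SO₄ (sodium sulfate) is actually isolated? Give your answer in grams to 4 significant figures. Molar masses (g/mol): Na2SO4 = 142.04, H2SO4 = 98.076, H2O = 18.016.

1992 g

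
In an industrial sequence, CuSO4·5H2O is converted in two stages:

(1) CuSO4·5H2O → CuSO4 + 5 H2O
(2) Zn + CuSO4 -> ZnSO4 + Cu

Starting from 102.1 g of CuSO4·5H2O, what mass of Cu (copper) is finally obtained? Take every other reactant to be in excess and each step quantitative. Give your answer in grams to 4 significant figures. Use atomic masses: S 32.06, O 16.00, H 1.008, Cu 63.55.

M(CuSO4·5H2O) = 63.55 + 32.06 + 9(16.00) + 10(1.008) = 249.69 g/mol.
M(Cu) = 63.55 g/mol.
n(CuSO4·5H2O) = 102.10 / 249.69 = 0.40891 mol.
Step 1 gives a 1:1 ratio of CuSO4·5H2O to CuSO4, so n(CuSO4) = 0.40891 mol.
In step 2 the CuSO4:Cu ratio is 1:1, so n(Cu) = 0.40891 mol.
Mass of Cu = 0.40891 × 63.55 = 25.986 g.

25.99 g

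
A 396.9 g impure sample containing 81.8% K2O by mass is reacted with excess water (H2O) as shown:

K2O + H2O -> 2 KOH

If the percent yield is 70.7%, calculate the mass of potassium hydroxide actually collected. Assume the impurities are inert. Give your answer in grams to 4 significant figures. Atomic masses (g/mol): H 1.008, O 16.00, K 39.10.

Pure K2O available = 396.9 g × 0.818 = 324.66 g.
M(K2O) = 2(39.10) + 16.00 = 94.20 g/mol.
M(KOH) = 39.10 + 16.00 + 1.008 = 56.108 g/mol.
n(K2O) = 324.66 g / 94.20 g/mol = 3.4465 mol.
From the equation the K2O:KOH mole ratio is 1:2, so n(KOH) = 3.4465 × 2/1 = 6.8931 mol.
Mass of KOH = 6.8931 mol × 56.108 g/mol = 386.76 g.
Actual mass collected = 386.76 g × 0.707 = 273.44 g.

273.4 g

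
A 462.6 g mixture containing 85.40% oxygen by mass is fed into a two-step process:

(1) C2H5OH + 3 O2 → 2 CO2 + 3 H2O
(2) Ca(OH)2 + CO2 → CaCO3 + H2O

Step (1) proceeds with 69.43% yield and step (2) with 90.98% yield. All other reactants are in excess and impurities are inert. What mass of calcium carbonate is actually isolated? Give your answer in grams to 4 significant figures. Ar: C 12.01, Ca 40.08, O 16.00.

520.4 g

Pure O2 = 462.6 × 0.8540 = 395.06 g.
M(O2) = 2(16.00) = 32.00 g/mol.
M(CaCO3) = 40.08 + 12.01 + 3(16.00) = 100.09 g/mol.
n(O2) = 395.06 / 32.00 = 12.346 mol.
Step 1 (O2:CO2 = 3:2): theoretical n(CO2) = 8.2304 mol; at 69.43% yield, n(CO2) = 5.7144 mol.
Step 2 (CO2:CaCO3 = 1:1): theoretical n(CaCO3) = 5.7144 mol, so theoretical mass = 5.7144 × 100.09 = 571.95 g.
At 90.98% yield, actual mass of CaCO3 = 571.95 × 0.9098 = 520.36 g.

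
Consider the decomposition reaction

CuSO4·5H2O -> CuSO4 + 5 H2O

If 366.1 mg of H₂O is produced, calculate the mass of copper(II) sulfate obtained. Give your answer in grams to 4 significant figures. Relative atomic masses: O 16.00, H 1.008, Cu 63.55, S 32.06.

0.6487 g

M(H2O) = 2(1.008) + 16.00 = 18.016 g/mol.
M(CuSO4) = 63.55 + 32.06 + 4(16.00) = 159.61 g/mol.
Convert: 366.1 mg = 0.36610 g.
n(H2O) = 0.36610 g / 18.016 g/mol = 0.020321 mol.
From the equation the H2O:CuSO4 mole ratio is 5:1, so n(CuSO4) = 0.020321 × 1/5 = 0.0040642 mol.
Mass of CuSO4 = 0.0040642 mol × 159.61 g/mol = 0.64868 g.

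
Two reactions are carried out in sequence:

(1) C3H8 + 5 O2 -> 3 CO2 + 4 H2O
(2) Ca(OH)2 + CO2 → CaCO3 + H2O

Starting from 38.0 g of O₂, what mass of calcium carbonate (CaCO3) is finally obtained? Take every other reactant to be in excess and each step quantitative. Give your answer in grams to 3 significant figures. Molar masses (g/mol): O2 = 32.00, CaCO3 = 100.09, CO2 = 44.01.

n(O2) = 38.00 / 32.00 = 1.188 mol.
Step 1 gives a 5:3 ratio of O2 to CO2, so n(CO2) = 0.7125 mol.
In step 2 the CO2:CaCO3 ratio is 1:1, so n(CaCO3) = 0.7125 mol.
Mass of CaCO3 = 0.7125 × 100.09 = 71.31 g.

71.3 g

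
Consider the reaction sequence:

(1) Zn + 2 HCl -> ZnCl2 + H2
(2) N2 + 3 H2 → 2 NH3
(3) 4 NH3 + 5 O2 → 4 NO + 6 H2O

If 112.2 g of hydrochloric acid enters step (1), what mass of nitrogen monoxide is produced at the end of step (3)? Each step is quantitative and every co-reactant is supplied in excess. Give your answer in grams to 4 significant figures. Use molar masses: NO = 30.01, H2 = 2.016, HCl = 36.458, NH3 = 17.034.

30.79 g

n(HCl) = 112.2 / 36.458 = 3.0775 mol.
Reaction (1): HCl→H2 ratio 2:1 ⇒ n(H2) = 1.5388 mol.
Reaction (2): H2→NH3 ratio 3:2 ⇒ n(NH3) = 1.0258 mol.
Reaction (3): NH3→NO ratio 4:4 ⇒ n(NO) = 1.0258 mol.
Mass of NO = 1.0258 × 30.01 = 30.785 g.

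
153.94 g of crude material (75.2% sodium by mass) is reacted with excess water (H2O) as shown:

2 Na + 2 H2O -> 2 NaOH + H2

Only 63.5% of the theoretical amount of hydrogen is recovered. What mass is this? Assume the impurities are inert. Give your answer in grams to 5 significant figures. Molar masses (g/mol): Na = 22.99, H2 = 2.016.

Pure Na available = 153.94 g × 0.752 = 115.763 g.
n(Na) = 115.763 g / 22.99 g/mol = 5.03536 mol.
From the equation the Na:H2 mole ratio is 2:1, so n(H2) = 5.03536 × 1/2 = 2.51768 mol.
Mass of H2 = 2.51768 mol × 2.016 g/mol = 5.07564 g.
Actual mass collected = 5.07564 g × 0.635 = 3.22303 g.

3.2230 g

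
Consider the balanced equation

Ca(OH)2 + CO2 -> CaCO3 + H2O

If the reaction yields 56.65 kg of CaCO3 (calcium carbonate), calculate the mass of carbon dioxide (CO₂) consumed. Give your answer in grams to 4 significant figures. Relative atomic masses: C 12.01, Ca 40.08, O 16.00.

24910 g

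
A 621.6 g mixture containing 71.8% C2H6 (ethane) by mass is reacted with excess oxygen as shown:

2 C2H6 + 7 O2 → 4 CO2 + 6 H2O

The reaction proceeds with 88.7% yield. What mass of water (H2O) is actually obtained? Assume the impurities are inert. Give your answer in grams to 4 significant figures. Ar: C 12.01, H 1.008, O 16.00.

Pure C2H6 available = 621.6 g × 0.718 = 446.31 g.
M(C2H6) = 2(12.01) + 6(1.008) = 30.068 g/mol.
M(H2O) = 2(1.008) + 16.00 = 18.016 g/mol.
n(C2H6) = 446.31 g / 30.068 g/mol = 14.843 mol.
From the equation the C2H6:H2O mole ratio is 2:6, so n(H2O) = 14.843 × 6/2 = 44.530 mol.
Mass of H2O = 44.530 mol × 18.016 g/mol = 802.25 g.
Actual mass collected = 802.25 g × 0.887 = 711.60 g.

711.6 g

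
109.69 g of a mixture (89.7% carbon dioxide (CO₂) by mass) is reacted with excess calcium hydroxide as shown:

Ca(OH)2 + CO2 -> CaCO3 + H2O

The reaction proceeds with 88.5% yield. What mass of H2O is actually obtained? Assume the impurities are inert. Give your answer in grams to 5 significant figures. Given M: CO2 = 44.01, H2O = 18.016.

35.646 g

Pure CO2 available = 109.69 g × 0.897 = 98.3919 g.
n(CO2) = 98.3919 g / 44.01 g/mol = 2.23567 mol.
From the equation the CO2:H2O mole ratio is 1:1, so n(H2O) = 2.23567 × 1/1 = 2.23567 mol.
Mass of H2O = 2.23567 mol × 18.016 g/mol = 40.2779 g.
Actual mass collected = 40.2779 g × 0.885 = 35.6459 g.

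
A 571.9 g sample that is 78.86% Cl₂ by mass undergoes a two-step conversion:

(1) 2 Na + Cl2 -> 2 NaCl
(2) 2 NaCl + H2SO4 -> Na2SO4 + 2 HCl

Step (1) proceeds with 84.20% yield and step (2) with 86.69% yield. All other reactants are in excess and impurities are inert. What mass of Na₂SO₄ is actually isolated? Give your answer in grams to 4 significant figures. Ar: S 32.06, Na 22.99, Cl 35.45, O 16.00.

659.5 g

Pure Cl2 = 571.9 × 0.7886 = 451.00 g.
M(Cl2) = 2(35.45) = 70.90 g/mol.
M(Na2SO4) = 2(22.99) + 32.06 + 4(16.00) = 142.04 g/mol.
n(Cl2) = 451.00 / 70.90 = 6.3611 mol.
Step 1 (Cl2:NaCl = 1:2): theoretical n(NaCl) = 12.722 mol; at 84.20% yield, n(NaCl) = 10.712 mol.
Step 2 (NaCl:Na2SO4 = 2:1): theoretical n(Na2SO4) = 5.3560 mol, so theoretical mass = 5.3560 × 142.04 = 760.77 g.
At 86.69% yield, actual mass of Na2SO4 = 760.77 × 0.8669 = 659.51 g.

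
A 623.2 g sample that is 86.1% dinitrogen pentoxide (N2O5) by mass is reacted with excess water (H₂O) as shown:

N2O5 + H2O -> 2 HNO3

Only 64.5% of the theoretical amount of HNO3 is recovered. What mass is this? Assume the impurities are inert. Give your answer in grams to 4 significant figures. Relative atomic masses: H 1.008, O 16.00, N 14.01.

Pure N2O5 available = 623.2 g × 0.861 = 536.58 g.
M(N2O5) = 2(14.01) + 5(16.00) = 108.02 g/mol.
M(HNO3) = 1.008 + 14.01 + 3(16.00) = 63.018 g/mol.
n(N2O5) = 536.58 g / 108.02 g/mol = 4.9674 mol.
From the equation the N2O5:HNO3 mole ratio is 1:2, so n(HNO3) = 4.9674 × 2/1 = 9.9347 mol.
Mass of HNO3 = 9.9347 mol × 63.018 g/mol = 626.07 g.
Actual mass collected = 626.07 g × 0.645 = 403.81 g.

403.8 g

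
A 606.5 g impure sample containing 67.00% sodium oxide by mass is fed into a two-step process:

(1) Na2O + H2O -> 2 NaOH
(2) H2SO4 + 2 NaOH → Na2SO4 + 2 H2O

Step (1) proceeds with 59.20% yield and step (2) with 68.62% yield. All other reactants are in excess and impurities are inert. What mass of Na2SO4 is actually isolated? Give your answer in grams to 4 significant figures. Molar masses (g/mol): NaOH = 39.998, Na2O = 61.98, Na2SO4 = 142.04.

378.3 g

Pure Na2O = 606.5 × 0.6700 = 406.36 g.
n(Na2O) = 406.36 / 61.98 = 6.5562 mol.
Step 1 (Na2O:NaOH = 1:2): theoretical n(NaOH) = 13.112 mol; at 59.20% yield, n(NaOH) = 7.7626 mol.
Step 2 (NaOH:Na2SO4 = 2:1): theoretical n(Na2SO4) = 3.8813 mol, so theoretical mass = 3.8813 × 142.04 = 551.30 g.
At 68.62% yield, actual mass of Na2SO4 = 551.30 × 0.6862 = 378.30 g.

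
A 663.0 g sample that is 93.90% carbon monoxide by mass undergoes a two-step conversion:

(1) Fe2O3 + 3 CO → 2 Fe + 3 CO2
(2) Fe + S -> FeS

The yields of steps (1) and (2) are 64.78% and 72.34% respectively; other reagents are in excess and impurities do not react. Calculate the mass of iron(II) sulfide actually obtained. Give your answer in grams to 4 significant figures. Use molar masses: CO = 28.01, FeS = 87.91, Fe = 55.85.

610.4 g

Pure CO = 663.0 × 0.9390 = 622.56 g.
n(CO) = 622.56 / 28.01 = 22.226 mol.
Step 1 (CO:Fe = 3:2): theoretical n(Fe) = 14.817 mol; at 64.78% yield, n(Fe) = 9.5988 mol.
Step 2 (Fe:FeS = 1:1): theoretical n(FeS) = 9.5988 mol, so theoretical mass = 9.5988 × 87.91 = 843.83 g.
At 72.34% yield, actual mass of FeS = 843.83 × 0.7234 = 610.43 g.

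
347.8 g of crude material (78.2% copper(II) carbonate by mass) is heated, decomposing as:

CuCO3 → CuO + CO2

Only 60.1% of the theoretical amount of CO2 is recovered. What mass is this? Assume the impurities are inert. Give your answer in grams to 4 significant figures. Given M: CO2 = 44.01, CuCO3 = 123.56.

58.22 g

Pure CuCO3 available = 347.8 g × 0.782 = 271.98 g.
n(CuCO3) = 271.98 g / 123.56 g/mol = 2.2012 mol.
From the equation the CuCO3:CO2 mole ratio is 1:1, so n(CO2) = 2.2012 × 1/1 = 2.2012 mol.
Mass of CO2 = 2.2012 mol × 44.01 g/mol = 96.875 g.
Actual mass collected = 96.875 g × 0.601 = 58.222 g.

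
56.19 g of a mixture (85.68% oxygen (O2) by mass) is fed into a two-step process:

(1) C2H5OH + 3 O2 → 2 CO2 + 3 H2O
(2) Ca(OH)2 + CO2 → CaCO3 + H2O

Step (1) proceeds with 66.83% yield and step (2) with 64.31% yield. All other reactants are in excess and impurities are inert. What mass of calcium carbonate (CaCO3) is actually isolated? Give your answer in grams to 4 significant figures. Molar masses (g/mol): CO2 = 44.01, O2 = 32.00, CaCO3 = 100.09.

43.15 g

Pure O2 = 56.19 × 0.8568 = 48.144 g.
n(O2) = 48.144 / 32.00 = 1.5045 mol.
Step 1 (O2:CO2 = 3:2): theoretical n(CO2) = 1.0030 mol; at 66.83% yield, n(CO2) = 0.67030 mol.
Step 2 (CO2:CaCO3 = 1:1): theoretical n(CaCO3) = 0.67030 mol, so theoretical mass = 0.67030 × 100.09 = 67.090 g.
At 64.31% yield, actual mass of CaCO3 = 67.090 × 0.6431 = 43.146 g.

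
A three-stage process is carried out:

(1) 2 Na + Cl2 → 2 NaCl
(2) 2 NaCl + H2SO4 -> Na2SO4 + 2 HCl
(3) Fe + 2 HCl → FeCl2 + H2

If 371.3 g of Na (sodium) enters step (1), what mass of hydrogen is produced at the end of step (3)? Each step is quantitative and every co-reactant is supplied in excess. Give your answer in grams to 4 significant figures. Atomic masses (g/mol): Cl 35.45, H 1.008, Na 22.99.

M(Na) = 22.99 g/mol.
M(H2) = 2(1.008) = 2.016 g/mol.
n(Na) = 371.3 / 22.99 = 16.151 mol.
Reaction (1): Na→NaCl ratio 2:2 ⇒ n(NaCl) = 16.151 mol.
Reaction (2): NaCl→HCl ratio 2:2 ⇒ n(HCl) = 16.151 mol.
Reaction (3): HCl→H2 ratio 2:1 ⇒ n(H2) = 8.0753 mol.
Mass of H2 = 8.0753 × 2.016 = 16.280 g.

16.28 g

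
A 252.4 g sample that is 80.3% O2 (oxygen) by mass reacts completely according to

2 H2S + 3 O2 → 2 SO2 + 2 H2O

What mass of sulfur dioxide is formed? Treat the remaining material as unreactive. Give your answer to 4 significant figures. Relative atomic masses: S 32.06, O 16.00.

Mass of pure O2 = 252.4 g × 0.803 = 202.68 g.
M(O2) = 2(16.00) = 32.00 g/mol.
M(SO2) = 32.06 + 2(16.00) = 64.06 g/mol.
n(O2) = 202.68 g / 32.00 g/mol = 6.3337 mol.
From the equation the O2:SO2 mole ratio is 3:2, so n(SO2) = 6.3337 × 2/3 = 4.2224 mol.
Mass of SO2 = 4.2224 mol × 64.06 g/mol = 270.49 g.

270.5 g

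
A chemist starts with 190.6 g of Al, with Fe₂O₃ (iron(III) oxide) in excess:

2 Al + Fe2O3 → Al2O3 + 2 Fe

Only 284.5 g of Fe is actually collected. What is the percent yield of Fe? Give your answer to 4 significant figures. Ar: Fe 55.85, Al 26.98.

72.11 %

M(Al) = 26.98 g/mol.
M(Fe) = 55.85 g/mol.
n(Al) = 190.60 g / 26.98 g/mol = 7.0645 mol.
From the equation the Al:Fe mole ratio is 2:2, so n(Fe) = 7.0645 × 2/2 = 7.0645 mol.
Mass of Fe = 7.0645 mol × 55.85 g/mol = 394.55 g.
This is the theoretical yield. Percent yield = 284.5 g / 394.55 g × 100% = 72.107%.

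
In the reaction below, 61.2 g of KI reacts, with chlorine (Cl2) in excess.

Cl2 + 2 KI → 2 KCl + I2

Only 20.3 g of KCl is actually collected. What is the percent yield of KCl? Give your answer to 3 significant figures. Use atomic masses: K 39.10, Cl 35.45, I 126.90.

73.9 %

M(KI) = 39.10 + 126.90 = 166.00 g/mol.
M(KCl) = 39.10 + 35.45 = 74.55 g/mol.
n(KI) = 61.20 g / 166.00 g/mol = 0.3687 mol.
From the equation the KI:KCl mole ratio is 2:2, so n(KCl) = 0.3687 × 2/2 = 0.3687 mol.
Mass of KCl = 0.3687 mol × 74.55 g/mol = 27.48 g.
This is the theoretical yield. Percent yield = 20.3 g / 27.48 g × 100% = 73.86%.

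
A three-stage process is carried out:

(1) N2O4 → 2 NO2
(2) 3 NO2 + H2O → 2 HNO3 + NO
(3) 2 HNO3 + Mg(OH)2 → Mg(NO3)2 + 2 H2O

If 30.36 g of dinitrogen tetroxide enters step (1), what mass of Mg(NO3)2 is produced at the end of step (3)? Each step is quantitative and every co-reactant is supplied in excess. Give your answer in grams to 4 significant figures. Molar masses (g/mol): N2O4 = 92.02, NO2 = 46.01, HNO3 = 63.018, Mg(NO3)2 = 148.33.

32.63 g

n(N2O4) = 30.36 / 92.02 = 0.32993 mol.
Reaction (1): N2O4→NO2 ratio 1:2 ⇒ n(NO2) = 0.65986 mol.
Reaction (2): NO2→HNO3 ratio 3:2 ⇒ n(HNO3) = 0.43990 mol.
Reaction (3): HNO3→Mg(NO3)2 ratio 2:1 ⇒ n(Mg(NO3)2) = 0.21995 mol.
Mass of Mg(NO3)2 = 0.21995 × 148.33 = 32.626 g.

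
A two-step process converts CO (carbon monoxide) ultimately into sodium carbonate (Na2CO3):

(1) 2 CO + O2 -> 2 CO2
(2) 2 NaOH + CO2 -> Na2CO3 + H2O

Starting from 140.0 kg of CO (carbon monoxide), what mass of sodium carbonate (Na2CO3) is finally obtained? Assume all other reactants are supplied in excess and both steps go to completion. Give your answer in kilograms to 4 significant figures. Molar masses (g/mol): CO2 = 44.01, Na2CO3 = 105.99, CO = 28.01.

140.0 kg = 140000 g.
n(CO) = 140000 / 28.01 = 4998.2 mol.
Step 1 gives a 2:2 ratio of CO to CO2, so n(CO2) = 4998.2 mol.
In step 2 the CO2:Na2CO3 ratio is 1:1, so n(Na2CO3) = 4998.2 mol.
Mass of Na2CO3 = 4998.2 × 105.99 = 529760 g = 529.8 kg.

529.8 kg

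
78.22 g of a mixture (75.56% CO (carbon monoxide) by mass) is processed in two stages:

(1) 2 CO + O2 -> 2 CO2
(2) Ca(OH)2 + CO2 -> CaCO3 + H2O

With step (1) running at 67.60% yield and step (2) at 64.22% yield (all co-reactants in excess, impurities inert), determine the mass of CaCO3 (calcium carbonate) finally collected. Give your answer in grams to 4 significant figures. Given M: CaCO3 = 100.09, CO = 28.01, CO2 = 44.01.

91.69 g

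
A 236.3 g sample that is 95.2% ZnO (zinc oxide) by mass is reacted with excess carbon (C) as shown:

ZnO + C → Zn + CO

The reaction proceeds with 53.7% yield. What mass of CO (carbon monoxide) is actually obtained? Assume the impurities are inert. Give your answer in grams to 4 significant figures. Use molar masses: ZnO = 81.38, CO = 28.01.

41.58 g

Pure ZnO available = 236.3 g × 0.952 = 224.96 g.
n(ZnO) = 224.96 g / 81.38 g/mol = 2.7643 mol.
From the equation the ZnO:CO mole ratio is 1:1, so n(CO) = 2.7643 × 1/1 = 2.7643 mol.
Mass of CO = 2.7643 mol × 28.01 g/mol = 77.428 g.
Actual mass collected = 77.428 g × 0.537 = 41.579 g.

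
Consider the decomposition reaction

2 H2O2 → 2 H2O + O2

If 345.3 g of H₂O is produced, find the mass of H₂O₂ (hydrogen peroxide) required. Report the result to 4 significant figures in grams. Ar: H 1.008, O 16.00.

652.0 g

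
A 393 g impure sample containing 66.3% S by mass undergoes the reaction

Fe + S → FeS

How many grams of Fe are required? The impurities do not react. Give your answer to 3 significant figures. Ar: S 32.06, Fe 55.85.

454 g

Mass of pure S = 393 g × 0.663 = 260.6 g.
M(S) = 32.06 g/mol.
M(Fe) = 55.85 g/mol.
n(S) = 260.6 g / 32.06 g/mol = 8.127 mol.
From the equation the S:Fe mole ratio is 1:1, so n(Fe) = 8.127 × 1/1 = 8.127 mol.
Mass of Fe = 8.127 mol × 55.85 g/mol = 453.9 g.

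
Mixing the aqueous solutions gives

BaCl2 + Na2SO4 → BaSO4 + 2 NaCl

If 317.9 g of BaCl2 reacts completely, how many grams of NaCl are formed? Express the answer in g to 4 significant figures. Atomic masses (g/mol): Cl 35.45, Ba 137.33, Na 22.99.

M(BaCl2) = 137.33 + 2(35.45) = 208.23 g/mol.
M(NaCl) = 22.99 + 35.45 = 58.44 g/mol.
n(BaCl2) = 317.90 g / 208.23 g/mol = 1.5267 mol.
From the equation the BaCl2:NaCl mole ratio is 1:2, so n(NaCl) = 1.5267 × 2/1 = 3.0534 mol.
Mass of NaCl = 3.0534 mol × 58.44 g/mol = 178.44 g.

178.4 g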